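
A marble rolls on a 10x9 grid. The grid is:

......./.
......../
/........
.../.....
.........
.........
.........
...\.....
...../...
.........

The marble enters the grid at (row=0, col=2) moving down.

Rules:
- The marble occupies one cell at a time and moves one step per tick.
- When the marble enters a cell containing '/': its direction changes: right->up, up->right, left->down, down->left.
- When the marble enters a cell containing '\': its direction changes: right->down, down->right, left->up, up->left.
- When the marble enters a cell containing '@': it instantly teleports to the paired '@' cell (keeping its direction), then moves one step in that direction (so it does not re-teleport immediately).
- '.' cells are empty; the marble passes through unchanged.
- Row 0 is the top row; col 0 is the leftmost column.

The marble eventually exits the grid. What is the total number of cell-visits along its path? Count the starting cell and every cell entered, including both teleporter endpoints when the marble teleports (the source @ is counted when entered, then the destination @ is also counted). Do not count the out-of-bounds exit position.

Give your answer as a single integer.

Step 1: enter (0,2), '.' pass, move down to (1,2)
Step 2: enter (1,2), '.' pass, move down to (2,2)
Step 3: enter (2,2), '.' pass, move down to (3,2)
Step 4: enter (3,2), '.' pass, move down to (4,2)
Step 5: enter (4,2), '.' pass, move down to (5,2)
Step 6: enter (5,2), '.' pass, move down to (6,2)
Step 7: enter (6,2), '.' pass, move down to (7,2)
Step 8: enter (7,2), '.' pass, move down to (8,2)
Step 9: enter (8,2), '.' pass, move down to (9,2)
Step 10: enter (9,2), '.' pass, move down to (10,2)
Step 11: at (10,2) — EXIT via bottom edge, pos 2
Path length (cell visits): 10

Answer: 10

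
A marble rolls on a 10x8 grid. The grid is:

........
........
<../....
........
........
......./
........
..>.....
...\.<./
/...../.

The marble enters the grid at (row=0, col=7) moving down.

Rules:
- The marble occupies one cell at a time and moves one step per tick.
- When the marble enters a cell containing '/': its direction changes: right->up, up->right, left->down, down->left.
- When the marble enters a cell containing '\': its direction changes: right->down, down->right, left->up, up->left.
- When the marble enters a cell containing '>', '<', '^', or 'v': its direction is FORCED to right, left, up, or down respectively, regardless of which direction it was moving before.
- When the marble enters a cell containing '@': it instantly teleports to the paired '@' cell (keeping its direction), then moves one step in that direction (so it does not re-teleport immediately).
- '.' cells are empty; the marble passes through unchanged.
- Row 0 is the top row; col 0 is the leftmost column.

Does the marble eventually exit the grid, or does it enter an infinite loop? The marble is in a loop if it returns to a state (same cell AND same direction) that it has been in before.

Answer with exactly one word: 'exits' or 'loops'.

Answer: exits

Derivation:
Step 1: enter (0,7), '.' pass, move down to (1,7)
Step 2: enter (1,7), '.' pass, move down to (2,7)
Step 3: enter (2,7), '.' pass, move down to (3,7)
Step 4: enter (3,7), '.' pass, move down to (4,7)
Step 5: enter (4,7), '.' pass, move down to (5,7)
Step 6: enter (5,7), '/' deflects down->left, move left to (5,6)
Step 7: enter (5,6), '.' pass, move left to (5,5)
Step 8: enter (5,5), '.' pass, move left to (5,4)
Step 9: enter (5,4), '.' pass, move left to (5,3)
Step 10: enter (5,3), '.' pass, move left to (5,2)
Step 11: enter (5,2), '.' pass, move left to (5,1)
Step 12: enter (5,1), '.' pass, move left to (5,0)
Step 13: enter (5,0), '.' pass, move left to (5,-1)
Step 14: at (5,-1) — EXIT via left edge, pos 5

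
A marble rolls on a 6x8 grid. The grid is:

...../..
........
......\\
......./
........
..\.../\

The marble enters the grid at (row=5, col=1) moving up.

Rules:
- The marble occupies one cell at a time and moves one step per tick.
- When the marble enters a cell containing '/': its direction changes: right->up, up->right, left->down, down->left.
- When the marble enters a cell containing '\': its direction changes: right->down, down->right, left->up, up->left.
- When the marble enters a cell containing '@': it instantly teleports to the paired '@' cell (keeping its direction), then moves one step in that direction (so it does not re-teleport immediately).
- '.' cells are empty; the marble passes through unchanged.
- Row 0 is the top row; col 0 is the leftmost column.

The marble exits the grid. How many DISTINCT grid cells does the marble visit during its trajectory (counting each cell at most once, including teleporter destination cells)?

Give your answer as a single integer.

Answer: 6

Derivation:
Step 1: enter (5,1), '.' pass, move up to (4,1)
Step 2: enter (4,1), '.' pass, move up to (3,1)
Step 3: enter (3,1), '.' pass, move up to (2,1)
Step 4: enter (2,1), '.' pass, move up to (1,1)
Step 5: enter (1,1), '.' pass, move up to (0,1)
Step 6: enter (0,1), '.' pass, move up to (-1,1)
Step 7: at (-1,1) — EXIT via top edge, pos 1
Distinct cells visited: 6 (path length 6)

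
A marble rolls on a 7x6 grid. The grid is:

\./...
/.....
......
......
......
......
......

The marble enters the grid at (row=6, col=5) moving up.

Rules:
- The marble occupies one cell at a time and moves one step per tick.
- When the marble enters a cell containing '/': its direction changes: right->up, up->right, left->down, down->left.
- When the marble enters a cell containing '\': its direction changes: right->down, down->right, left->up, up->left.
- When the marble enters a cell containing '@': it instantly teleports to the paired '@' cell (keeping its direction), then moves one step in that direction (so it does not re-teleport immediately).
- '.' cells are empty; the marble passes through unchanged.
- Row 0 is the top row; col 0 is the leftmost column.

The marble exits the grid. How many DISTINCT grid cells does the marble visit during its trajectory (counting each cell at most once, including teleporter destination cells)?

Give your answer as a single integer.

Answer: 7

Derivation:
Step 1: enter (6,5), '.' pass, move up to (5,5)
Step 2: enter (5,5), '.' pass, move up to (4,5)
Step 3: enter (4,5), '.' pass, move up to (3,5)
Step 4: enter (3,5), '.' pass, move up to (2,5)
Step 5: enter (2,5), '.' pass, move up to (1,5)
Step 6: enter (1,5), '.' pass, move up to (0,5)
Step 7: enter (0,5), '.' pass, move up to (-1,5)
Step 8: at (-1,5) — EXIT via top edge, pos 5
Distinct cells visited: 7 (path length 7)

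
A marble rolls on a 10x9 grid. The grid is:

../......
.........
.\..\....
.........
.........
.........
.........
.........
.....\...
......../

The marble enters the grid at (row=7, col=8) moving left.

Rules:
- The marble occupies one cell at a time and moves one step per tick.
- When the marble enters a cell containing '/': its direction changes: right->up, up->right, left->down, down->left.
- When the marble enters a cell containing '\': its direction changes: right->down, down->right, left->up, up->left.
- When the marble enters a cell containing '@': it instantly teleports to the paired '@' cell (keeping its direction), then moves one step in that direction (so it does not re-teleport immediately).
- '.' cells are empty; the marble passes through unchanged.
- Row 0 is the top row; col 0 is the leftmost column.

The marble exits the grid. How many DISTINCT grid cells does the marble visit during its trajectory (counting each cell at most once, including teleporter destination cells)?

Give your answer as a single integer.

Answer: 9

Derivation:
Step 1: enter (7,8), '.' pass, move left to (7,7)
Step 2: enter (7,7), '.' pass, move left to (7,6)
Step 3: enter (7,6), '.' pass, move left to (7,5)
Step 4: enter (7,5), '.' pass, move left to (7,4)
Step 5: enter (7,4), '.' pass, move left to (7,3)
Step 6: enter (7,3), '.' pass, move left to (7,2)
Step 7: enter (7,2), '.' pass, move left to (7,1)
Step 8: enter (7,1), '.' pass, move left to (7,0)
Step 9: enter (7,0), '.' pass, move left to (7,-1)
Step 10: at (7,-1) — EXIT via left edge, pos 7
Distinct cells visited: 9 (path length 9)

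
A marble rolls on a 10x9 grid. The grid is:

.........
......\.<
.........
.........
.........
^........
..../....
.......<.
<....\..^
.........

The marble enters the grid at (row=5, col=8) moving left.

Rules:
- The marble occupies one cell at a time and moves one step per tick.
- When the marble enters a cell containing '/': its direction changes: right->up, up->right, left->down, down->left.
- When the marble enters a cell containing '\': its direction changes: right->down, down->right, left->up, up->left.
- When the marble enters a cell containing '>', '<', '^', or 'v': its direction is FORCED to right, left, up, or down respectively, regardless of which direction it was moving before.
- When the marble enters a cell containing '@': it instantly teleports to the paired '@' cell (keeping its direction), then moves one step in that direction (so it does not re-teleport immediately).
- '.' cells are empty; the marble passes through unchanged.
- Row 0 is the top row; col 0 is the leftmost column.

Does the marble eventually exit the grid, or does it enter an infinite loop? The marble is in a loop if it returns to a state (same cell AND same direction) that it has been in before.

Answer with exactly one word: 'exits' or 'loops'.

Step 1: enter (5,8), '.' pass, move left to (5,7)
Step 2: enter (5,7), '.' pass, move left to (5,6)
Step 3: enter (5,6), '.' pass, move left to (5,5)
Step 4: enter (5,5), '.' pass, move left to (5,4)
Step 5: enter (5,4), '.' pass, move left to (5,3)
Step 6: enter (5,3), '.' pass, move left to (5,2)
Step 7: enter (5,2), '.' pass, move left to (5,1)
Step 8: enter (5,1), '.' pass, move left to (5,0)
Step 9: enter (5,0), '^' forces left->up, move up to (4,0)
Step 10: enter (4,0), '.' pass, move up to (3,0)
Step 11: enter (3,0), '.' pass, move up to (2,0)
Step 12: enter (2,0), '.' pass, move up to (1,0)
Step 13: enter (1,0), '.' pass, move up to (0,0)
Step 14: enter (0,0), '.' pass, move up to (-1,0)
Step 15: at (-1,0) — EXIT via top edge, pos 0

Answer: exits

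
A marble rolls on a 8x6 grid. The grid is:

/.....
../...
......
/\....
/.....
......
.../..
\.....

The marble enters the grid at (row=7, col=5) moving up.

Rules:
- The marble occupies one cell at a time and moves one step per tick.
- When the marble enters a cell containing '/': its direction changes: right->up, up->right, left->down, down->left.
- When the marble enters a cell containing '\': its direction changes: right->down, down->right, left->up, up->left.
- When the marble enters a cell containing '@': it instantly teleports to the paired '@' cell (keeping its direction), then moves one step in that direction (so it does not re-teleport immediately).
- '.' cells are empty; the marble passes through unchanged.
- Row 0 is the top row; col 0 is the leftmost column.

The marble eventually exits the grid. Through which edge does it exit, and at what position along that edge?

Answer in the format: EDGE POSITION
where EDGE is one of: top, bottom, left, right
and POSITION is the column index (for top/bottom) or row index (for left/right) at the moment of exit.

Step 1: enter (7,5), '.' pass, move up to (6,5)
Step 2: enter (6,5), '.' pass, move up to (5,5)
Step 3: enter (5,5), '.' pass, move up to (4,5)
Step 4: enter (4,5), '.' pass, move up to (3,5)
Step 5: enter (3,5), '.' pass, move up to (2,5)
Step 6: enter (2,5), '.' pass, move up to (1,5)
Step 7: enter (1,5), '.' pass, move up to (0,5)
Step 8: enter (0,5), '.' pass, move up to (-1,5)
Step 9: at (-1,5) — EXIT via top edge, pos 5

Answer: top 5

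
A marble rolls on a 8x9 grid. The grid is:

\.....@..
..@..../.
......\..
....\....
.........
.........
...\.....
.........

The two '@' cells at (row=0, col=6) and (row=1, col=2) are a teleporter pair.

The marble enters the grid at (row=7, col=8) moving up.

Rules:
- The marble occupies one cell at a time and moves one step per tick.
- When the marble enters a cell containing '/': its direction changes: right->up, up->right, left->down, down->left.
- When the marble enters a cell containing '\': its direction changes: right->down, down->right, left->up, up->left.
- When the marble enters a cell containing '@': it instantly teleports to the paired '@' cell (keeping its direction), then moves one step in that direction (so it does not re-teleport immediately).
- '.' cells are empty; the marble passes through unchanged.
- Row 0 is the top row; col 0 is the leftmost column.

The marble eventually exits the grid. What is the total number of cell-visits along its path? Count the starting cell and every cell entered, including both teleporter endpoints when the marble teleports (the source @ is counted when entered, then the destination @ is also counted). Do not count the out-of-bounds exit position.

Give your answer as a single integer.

Step 1: enter (7,8), '.' pass, move up to (6,8)
Step 2: enter (6,8), '.' pass, move up to (5,8)
Step 3: enter (5,8), '.' pass, move up to (4,8)
Step 4: enter (4,8), '.' pass, move up to (3,8)
Step 5: enter (3,8), '.' pass, move up to (2,8)
Step 6: enter (2,8), '.' pass, move up to (1,8)
Step 7: enter (1,8), '.' pass, move up to (0,8)
Step 8: enter (0,8), '.' pass, move up to (-1,8)
Step 9: at (-1,8) — EXIT via top edge, pos 8
Path length (cell visits): 8

Answer: 8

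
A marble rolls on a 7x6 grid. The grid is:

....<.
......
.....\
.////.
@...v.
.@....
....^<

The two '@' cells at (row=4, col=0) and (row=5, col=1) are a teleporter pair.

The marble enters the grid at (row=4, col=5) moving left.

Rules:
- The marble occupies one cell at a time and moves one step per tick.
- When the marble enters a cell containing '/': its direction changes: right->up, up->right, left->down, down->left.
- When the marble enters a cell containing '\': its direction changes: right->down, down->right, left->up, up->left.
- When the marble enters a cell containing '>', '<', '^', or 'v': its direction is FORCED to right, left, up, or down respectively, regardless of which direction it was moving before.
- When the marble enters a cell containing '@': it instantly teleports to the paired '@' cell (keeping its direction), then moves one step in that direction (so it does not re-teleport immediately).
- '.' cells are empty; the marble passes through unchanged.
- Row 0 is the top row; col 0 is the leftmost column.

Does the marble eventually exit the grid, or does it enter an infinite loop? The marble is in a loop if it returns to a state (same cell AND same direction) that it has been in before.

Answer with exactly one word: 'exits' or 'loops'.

Answer: loops

Derivation:
Step 1: enter (4,5), '.' pass, move left to (4,4)
Step 2: enter (4,4), 'v' forces left->down, move down to (5,4)
Step 3: enter (5,4), '.' pass, move down to (6,4)
Step 4: enter (6,4), '^' forces down->up, move up to (5,4)
Step 5: enter (5,4), '.' pass, move up to (4,4)
Step 6: enter (4,4), 'v' forces up->down, move down to (5,4)
Step 7: at (5,4) dir=down — LOOP DETECTED (seen before)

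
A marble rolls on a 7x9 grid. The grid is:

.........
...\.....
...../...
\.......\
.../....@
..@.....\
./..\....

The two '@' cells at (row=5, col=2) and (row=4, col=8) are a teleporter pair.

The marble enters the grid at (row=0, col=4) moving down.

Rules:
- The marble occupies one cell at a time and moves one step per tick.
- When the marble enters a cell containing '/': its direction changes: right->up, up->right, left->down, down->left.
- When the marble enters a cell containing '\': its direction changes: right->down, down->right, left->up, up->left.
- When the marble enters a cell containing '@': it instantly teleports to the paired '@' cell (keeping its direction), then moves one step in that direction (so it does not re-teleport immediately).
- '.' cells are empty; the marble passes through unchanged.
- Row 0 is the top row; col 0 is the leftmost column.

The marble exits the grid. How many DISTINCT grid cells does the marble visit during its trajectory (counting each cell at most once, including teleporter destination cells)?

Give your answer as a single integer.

Answer: 11

Derivation:
Step 1: enter (0,4), '.' pass, move down to (1,4)
Step 2: enter (1,4), '.' pass, move down to (2,4)
Step 3: enter (2,4), '.' pass, move down to (3,4)
Step 4: enter (3,4), '.' pass, move down to (4,4)
Step 5: enter (4,4), '.' pass, move down to (5,4)
Step 6: enter (5,4), '.' pass, move down to (6,4)
Step 7: enter (6,4), '\' deflects down->right, move right to (6,5)
Step 8: enter (6,5), '.' pass, move right to (6,6)
Step 9: enter (6,6), '.' pass, move right to (6,7)
Step 10: enter (6,7), '.' pass, move right to (6,8)
Step 11: enter (6,8), '.' pass, move right to (6,9)
Step 12: at (6,9) — EXIT via right edge, pos 6
Distinct cells visited: 11 (path length 11)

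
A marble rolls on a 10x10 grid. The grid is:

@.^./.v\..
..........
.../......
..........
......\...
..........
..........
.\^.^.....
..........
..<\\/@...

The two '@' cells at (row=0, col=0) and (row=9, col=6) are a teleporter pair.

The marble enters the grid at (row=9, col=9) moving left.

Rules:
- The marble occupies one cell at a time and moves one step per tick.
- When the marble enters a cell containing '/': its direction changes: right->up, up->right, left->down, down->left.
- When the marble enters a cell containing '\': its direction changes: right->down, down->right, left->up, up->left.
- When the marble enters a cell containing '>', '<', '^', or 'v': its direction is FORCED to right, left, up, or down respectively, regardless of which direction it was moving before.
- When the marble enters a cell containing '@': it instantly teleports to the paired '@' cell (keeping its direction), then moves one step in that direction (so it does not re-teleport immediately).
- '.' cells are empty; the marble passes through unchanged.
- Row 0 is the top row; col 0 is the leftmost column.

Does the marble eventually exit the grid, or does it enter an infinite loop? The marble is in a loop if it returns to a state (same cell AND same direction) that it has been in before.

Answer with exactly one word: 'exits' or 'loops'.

Answer: exits

Derivation:
Step 1: enter (9,9), '.' pass, move left to (9,8)
Step 2: enter (9,8), '.' pass, move left to (9,7)
Step 3: enter (9,7), '.' pass, move left to (9,6)
Step 4: enter (9,6), '@' teleport (9,6)->(0,0), also enter (0,0), move left to (0,-1)
Step 5: at (0,-1) — EXIT via left edge, pos 0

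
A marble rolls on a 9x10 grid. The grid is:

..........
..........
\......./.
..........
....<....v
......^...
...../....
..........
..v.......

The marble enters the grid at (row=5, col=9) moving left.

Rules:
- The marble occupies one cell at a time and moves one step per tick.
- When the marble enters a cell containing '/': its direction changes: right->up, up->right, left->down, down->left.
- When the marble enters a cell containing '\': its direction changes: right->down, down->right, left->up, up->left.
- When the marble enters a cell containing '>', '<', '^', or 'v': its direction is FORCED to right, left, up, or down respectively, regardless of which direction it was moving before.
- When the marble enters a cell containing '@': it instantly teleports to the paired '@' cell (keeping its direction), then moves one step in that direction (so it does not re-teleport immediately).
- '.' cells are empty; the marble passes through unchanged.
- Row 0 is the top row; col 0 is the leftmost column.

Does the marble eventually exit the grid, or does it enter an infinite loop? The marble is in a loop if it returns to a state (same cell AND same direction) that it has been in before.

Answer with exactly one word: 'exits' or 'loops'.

Answer: exits

Derivation:
Step 1: enter (5,9), '.' pass, move left to (5,8)
Step 2: enter (5,8), '.' pass, move left to (5,7)
Step 3: enter (5,7), '.' pass, move left to (5,6)
Step 4: enter (5,6), '^' forces left->up, move up to (4,6)
Step 5: enter (4,6), '.' pass, move up to (3,6)
Step 6: enter (3,6), '.' pass, move up to (2,6)
Step 7: enter (2,6), '.' pass, move up to (1,6)
Step 8: enter (1,6), '.' pass, move up to (0,6)
Step 9: enter (0,6), '.' pass, move up to (-1,6)
Step 10: at (-1,6) — EXIT via top edge, pos 6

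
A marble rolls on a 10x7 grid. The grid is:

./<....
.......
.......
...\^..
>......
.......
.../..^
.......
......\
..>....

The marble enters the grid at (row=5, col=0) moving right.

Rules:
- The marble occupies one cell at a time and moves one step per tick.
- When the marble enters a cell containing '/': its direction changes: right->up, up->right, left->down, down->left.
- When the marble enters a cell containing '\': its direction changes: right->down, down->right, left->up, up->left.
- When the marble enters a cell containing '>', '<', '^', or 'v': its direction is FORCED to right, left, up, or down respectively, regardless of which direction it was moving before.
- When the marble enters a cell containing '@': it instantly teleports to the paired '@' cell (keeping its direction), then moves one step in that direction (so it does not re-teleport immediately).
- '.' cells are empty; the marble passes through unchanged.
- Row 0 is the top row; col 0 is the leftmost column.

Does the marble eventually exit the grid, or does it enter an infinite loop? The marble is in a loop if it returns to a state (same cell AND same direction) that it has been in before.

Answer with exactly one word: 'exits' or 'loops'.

Step 1: enter (5,0), '.' pass, move right to (5,1)
Step 2: enter (5,1), '.' pass, move right to (5,2)
Step 3: enter (5,2), '.' pass, move right to (5,3)
Step 4: enter (5,3), '.' pass, move right to (5,4)
Step 5: enter (5,4), '.' pass, move right to (5,5)
Step 6: enter (5,5), '.' pass, move right to (5,6)
Step 7: enter (5,6), '.' pass, move right to (5,7)
Step 8: at (5,7) — EXIT via right edge, pos 5

Answer: exits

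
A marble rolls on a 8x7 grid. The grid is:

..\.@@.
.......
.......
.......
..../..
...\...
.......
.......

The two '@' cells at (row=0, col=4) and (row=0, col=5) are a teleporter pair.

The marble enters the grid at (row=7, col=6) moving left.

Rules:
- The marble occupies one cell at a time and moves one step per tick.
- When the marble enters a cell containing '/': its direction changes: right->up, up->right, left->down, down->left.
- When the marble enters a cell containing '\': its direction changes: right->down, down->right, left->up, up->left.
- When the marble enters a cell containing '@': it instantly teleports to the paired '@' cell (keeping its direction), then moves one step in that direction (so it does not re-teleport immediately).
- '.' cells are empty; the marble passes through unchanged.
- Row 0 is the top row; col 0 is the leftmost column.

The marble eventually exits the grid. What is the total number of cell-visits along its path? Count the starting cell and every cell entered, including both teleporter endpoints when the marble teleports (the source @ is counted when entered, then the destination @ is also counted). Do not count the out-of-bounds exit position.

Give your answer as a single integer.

Step 1: enter (7,6), '.' pass, move left to (7,5)
Step 2: enter (7,5), '.' pass, move left to (7,4)
Step 3: enter (7,4), '.' pass, move left to (7,3)
Step 4: enter (7,3), '.' pass, move left to (7,2)
Step 5: enter (7,2), '.' pass, move left to (7,1)
Step 6: enter (7,1), '.' pass, move left to (7,0)
Step 7: enter (7,0), '.' pass, move left to (7,-1)
Step 8: at (7,-1) — EXIT via left edge, pos 7
Path length (cell visits): 7

Answer: 7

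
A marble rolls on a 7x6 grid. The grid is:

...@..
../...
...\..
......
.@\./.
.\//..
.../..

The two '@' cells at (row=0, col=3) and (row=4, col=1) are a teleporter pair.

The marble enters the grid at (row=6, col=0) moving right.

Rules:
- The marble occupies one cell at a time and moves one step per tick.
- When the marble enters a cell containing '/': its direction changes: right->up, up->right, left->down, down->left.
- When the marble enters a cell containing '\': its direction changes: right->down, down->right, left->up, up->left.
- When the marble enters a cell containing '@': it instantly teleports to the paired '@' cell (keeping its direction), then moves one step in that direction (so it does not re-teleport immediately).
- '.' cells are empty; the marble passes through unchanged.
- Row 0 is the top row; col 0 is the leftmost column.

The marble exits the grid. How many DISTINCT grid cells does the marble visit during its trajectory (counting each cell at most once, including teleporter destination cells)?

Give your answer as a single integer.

Answer: 7

Derivation:
Step 1: enter (6,0), '.' pass, move right to (6,1)
Step 2: enter (6,1), '.' pass, move right to (6,2)
Step 3: enter (6,2), '.' pass, move right to (6,3)
Step 4: enter (6,3), '/' deflects right->up, move up to (5,3)
Step 5: enter (5,3), '/' deflects up->right, move right to (5,4)
Step 6: enter (5,4), '.' pass, move right to (5,5)
Step 7: enter (5,5), '.' pass, move right to (5,6)
Step 8: at (5,6) — EXIT via right edge, pos 5
Distinct cells visited: 7 (path length 7)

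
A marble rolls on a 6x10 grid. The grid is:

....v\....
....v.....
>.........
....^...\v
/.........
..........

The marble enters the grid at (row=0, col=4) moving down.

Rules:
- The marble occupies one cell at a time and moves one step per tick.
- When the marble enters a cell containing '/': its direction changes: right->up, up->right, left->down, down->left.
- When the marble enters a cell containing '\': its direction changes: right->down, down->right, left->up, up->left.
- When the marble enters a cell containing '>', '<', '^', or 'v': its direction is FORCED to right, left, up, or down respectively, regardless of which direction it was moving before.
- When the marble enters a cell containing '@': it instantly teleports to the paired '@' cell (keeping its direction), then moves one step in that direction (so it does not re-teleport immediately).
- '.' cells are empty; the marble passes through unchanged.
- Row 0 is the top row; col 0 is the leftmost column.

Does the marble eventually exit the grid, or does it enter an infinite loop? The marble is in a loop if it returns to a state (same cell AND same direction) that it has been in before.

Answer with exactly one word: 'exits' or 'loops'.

Step 1: enter (0,4), 'v' forces down->down, move down to (1,4)
Step 2: enter (1,4), 'v' forces down->down, move down to (2,4)
Step 3: enter (2,4), '.' pass, move down to (3,4)
Step 4: enter (3,4), '^' forces down->up, move up to (2,4)
Step 5: enter (2,4), '.' pass, move up to (1,4)
Step 6: enter (1,4), 'v' forces up->down, move down to (2,4)
Step 7: at (2,4) dir=down — LOOP DETECTED (seen before)

Answer: loops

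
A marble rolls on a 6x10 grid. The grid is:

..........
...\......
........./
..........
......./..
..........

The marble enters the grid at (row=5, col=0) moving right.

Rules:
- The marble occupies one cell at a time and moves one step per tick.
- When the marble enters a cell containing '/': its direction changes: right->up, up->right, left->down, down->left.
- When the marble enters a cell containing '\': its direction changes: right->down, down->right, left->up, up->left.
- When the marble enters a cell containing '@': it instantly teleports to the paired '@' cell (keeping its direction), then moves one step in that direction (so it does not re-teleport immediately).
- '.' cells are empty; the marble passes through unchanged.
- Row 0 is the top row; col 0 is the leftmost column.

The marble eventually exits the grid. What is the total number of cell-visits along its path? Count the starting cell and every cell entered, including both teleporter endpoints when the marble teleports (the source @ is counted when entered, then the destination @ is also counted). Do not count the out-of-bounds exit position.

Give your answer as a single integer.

Answer: 10

Derivation:
Step 1: enter (5,0), '.' pass, move right to (5,1)
Step 2: enter (5,1), '.' pass, move right to (5,2)
Step 3: enter (5,2), '.' pass, move right to (5,3)
Step 4: enter (5,3), '.' pass, move right to (5,4)
Step 5: enter (5,4), '.' pass, move right to (5,5)
Step 6: enter (5,5), '.' pass, move right to (5,6)
Step 7: enter (5,6), '.' pass, move right to (5,7)
Step 8: enter (5,7), '.' pass, move right to (5,8)
Step 9: enter (5,8), '.' pass, move right to (5,9)
Step 10: enter (5,9), '.' pass, move right to (5,10)
Step 11: at (5,10) — EXIT via right edge, pos 5
Path length (cell visits): 10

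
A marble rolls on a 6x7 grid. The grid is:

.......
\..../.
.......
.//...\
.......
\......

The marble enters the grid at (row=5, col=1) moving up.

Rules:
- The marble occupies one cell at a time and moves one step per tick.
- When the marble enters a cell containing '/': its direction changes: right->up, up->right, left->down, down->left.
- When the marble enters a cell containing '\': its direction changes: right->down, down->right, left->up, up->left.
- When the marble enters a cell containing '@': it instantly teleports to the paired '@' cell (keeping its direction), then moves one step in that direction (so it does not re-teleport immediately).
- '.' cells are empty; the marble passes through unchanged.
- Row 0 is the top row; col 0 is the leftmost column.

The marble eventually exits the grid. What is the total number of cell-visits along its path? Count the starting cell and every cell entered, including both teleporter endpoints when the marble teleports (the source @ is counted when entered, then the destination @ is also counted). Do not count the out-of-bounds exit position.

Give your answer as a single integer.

Answer: 7

Derivation:
Step 1: enter (5,1), '.' pass, move up to (4,1)
Step 2: enter (4,1), '.' pass, move up to (3,1)
Step 3: enter (3,1), '/' deflects up->right, move right to (3,2)
Step 4: enter (3,2), '/' deflects right->up, move up to (2,2)
Step 5: enter (2,2), '.' pass, move up to (1,2)
Step 6: enter (1,2), '.' pass, move up to (0,2)
Step 7: enter (0,2), '.' pass, move up to (-1,2)
Step 8: at (-1,2) — EXIT via top edge, pos 2
Path length (cell visits): 7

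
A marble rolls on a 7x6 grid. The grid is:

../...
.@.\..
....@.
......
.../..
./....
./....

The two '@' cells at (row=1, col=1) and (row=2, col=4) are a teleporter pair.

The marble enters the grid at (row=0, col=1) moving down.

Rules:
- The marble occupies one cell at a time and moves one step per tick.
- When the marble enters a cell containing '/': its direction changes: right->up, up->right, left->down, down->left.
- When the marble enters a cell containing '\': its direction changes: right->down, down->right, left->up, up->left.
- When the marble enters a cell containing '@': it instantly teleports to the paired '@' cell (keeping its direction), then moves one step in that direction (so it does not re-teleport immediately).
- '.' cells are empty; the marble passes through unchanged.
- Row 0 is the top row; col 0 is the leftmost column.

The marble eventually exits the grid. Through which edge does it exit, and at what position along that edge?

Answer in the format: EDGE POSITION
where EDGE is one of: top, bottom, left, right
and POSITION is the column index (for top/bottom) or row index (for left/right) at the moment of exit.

Answer: bottom 4

Derivation:
Step 1: enter (0,1), '.' pass, move down to (1,1)
Step 2: enter (1,1), '@' teleport (1,1)->(2,4), also enter (2,4), move down to (3,4)
Step 3: enter (3,4), '.' pass, move down to (4,4)
Step 4: enter (4,4), '.' pass, move down to (5,4)
Step 5: enter (5,4), '.' pass, move down to (6,4)
Step 6: enter (6,4), '.' pass, move down to (7,4)
Step 7: at (7,4) — EXIT via bottom edge, pos 4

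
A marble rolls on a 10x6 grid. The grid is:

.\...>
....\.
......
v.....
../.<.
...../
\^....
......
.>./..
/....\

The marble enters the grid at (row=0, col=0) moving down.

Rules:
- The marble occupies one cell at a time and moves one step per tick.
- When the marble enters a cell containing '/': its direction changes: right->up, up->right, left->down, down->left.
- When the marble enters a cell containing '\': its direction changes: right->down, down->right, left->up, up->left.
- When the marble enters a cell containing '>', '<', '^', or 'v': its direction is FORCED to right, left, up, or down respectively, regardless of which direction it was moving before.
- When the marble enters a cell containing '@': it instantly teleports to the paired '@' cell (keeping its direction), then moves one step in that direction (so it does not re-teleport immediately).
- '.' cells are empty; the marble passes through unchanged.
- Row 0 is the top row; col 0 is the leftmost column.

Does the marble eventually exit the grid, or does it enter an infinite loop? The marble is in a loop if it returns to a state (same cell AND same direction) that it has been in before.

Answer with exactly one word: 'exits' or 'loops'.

Step 1: enter (0,0), '.' pass, move down to (1,0)
Step 2: enter (1,0), '.' pass, move down to (2,0)
Step 3: enter (2,0), '.' pass, move down to (3,0)
Step 4: enter (3,0), 'v' forces down->down, move down to (4,0)
Step 5: enter (4,0), '.' pass, move down to (5,0)
Step 6: enter (5,0), '.' pass, move down to (6,0)
Step 7: enter (6,0), '\' deflects down->right, move right to (6,1)
Step 8: enter (6,1), '^' forces right->up, move up to (5,1)
Step 9: enter (5,1), '.' pass, move up to (4,1)
Step 10: enter (4,1), '.' pass, move up to (3,1)
Step 11: enter (3,1), '.' pass, move up to (2,1)
Step 12: enter (2,1), '.' pass, move up to (1,1)
Step 13: enter (1,1), '.' pass, move up to (0,1)
Step 14: enter (0,1), '\' deflects up->left, move left to (0,0)
Step 15: enter (0,0), '.' pass, move left to (0,-1)
Step 16: at (0,-1) — EXIT via left edge, pos 0

Answer: exits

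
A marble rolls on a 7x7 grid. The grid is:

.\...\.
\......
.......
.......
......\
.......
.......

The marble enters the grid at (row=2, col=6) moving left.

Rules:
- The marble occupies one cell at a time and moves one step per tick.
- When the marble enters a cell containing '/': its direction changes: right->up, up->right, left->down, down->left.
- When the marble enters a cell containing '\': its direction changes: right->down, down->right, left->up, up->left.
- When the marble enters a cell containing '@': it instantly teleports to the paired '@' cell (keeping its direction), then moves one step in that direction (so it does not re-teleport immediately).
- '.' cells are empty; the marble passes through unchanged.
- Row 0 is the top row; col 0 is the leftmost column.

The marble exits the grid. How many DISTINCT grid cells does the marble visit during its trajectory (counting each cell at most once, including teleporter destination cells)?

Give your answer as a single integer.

Step 1: enter (2,6), '.' pass, move left to (2,5)
Step 2: enter (2,5), '.' pass, move left to (2,4)
Step 3: enter (2,4), '.' pass, move left to (2,3)
Step 4: enter (2,3), '.' pass, move left to (2,2)
Step 5: enter (2,2), '.' pass, move left to (2,1)
Step 6: enter (2,1), '.' pass, move left to (2,0)
Step 7: enter (2,0), '.' pass, move left to (2,-1)
Step 8: at (2,-1) — EXIT via left edge, pos 2
Distinct cells visited: 7 (path length 7)

Answer: 7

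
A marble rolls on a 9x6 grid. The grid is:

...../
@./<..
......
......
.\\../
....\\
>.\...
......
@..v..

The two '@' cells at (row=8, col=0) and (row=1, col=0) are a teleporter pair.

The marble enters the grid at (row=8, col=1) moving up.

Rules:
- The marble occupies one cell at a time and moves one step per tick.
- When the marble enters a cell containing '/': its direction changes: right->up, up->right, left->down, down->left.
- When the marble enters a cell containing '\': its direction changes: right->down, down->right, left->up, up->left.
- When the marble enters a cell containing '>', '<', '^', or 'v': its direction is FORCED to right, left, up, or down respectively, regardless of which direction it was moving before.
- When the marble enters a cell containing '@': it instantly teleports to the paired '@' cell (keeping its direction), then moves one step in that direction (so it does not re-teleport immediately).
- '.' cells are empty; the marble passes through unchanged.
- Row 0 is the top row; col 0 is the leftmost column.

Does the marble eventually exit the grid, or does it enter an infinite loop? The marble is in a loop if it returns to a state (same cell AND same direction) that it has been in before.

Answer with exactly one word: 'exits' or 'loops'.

Step 1: enter (8,1), '.' pass, move up to (7,1)
Step 2: enter (7,1), '.' pass, move up to (6,1)
Step 3: enter (6,1), '.' pass, move up to (5,1)
Step 4: enter (5,1), '.' pass, move up to (4,1)
Step 5: enter (4,1), '\' deflects up->left, move left to (4,0)
Step 6: enter (4,0), '.' pass, move left to (4,-1)
Step 7: at (4,-1) — EXIT via left edge, pos 4

Answer: exits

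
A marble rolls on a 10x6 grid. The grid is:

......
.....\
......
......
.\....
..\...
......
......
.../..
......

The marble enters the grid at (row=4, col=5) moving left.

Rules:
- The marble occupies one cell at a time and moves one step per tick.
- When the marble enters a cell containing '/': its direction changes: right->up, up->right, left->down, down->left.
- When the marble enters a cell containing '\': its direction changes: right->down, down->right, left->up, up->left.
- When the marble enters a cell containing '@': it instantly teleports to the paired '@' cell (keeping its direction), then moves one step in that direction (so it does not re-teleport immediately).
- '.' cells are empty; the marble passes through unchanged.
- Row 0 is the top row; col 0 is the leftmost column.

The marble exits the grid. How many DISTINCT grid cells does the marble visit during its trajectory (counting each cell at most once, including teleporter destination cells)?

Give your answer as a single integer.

Answer: 9

Derivation:
Step 1: enter (4,5), '.' pass, move left to (4,4)
Step 2: enter (4,4), '.' pass, move left to (4,3)
Step 3: enter (4,3), '.' pass, move left to (4,2)
Step 4: enter (4,2), '.' pass, move left to (4,1)
Step 5: enter (4,1), '\' deflects left->up, move up to (3,1)
Step 6: enter (3,1), '.' pass, move up to (2,1)
Step 7: enter (2,1), '.' pass, move up to (1,1)
Step 8: enter (1,1), '.' pass, move up to (0,1)
Step 9: enter (0,1), '.' pass, move up to (-1,1)
Step 10: at (-1,1) — EXIT via top edge, pos 1
Distinct cells visited: 9 (path length 9)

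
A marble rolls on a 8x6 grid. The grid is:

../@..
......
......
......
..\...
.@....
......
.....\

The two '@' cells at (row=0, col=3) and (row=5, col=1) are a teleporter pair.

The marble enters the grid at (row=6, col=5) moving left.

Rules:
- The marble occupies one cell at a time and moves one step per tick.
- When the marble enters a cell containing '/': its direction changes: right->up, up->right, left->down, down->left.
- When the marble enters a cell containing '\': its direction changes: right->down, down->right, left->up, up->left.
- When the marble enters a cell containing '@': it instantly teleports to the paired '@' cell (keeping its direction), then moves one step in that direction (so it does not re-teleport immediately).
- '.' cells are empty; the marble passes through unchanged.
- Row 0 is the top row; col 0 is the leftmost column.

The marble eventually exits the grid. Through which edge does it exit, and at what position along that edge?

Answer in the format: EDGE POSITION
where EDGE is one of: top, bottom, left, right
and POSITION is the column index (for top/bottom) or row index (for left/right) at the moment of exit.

Step 1: enter (6,5), '.' pass, move left to (6,4)
Step 2: enter (6,4), '.' pass, move left to (6,3)
Step 3: enter (6,3), '.' pass, move left to (6,2)
Step 4: enter (6,2), '.' pass, move left to (6,1)
Step 5: enter (6,1), '.' pass, move left to (6,0)
Step 6: enter (6,0), '.' pass, move left to (6,-1)
Step 7: at (6,-1) — EXIT via left edge, pos 6

Answer: left 6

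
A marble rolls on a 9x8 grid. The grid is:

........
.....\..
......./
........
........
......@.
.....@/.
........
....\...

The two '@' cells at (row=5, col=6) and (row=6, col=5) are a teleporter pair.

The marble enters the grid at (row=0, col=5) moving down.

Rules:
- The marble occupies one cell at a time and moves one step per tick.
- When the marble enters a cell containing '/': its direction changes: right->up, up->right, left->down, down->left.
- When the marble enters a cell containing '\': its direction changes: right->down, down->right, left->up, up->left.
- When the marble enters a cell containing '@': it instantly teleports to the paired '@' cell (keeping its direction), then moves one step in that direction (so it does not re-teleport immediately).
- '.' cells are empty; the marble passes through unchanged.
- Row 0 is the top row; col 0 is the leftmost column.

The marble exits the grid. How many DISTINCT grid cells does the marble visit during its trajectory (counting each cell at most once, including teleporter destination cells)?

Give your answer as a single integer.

Answer: 4

Derivation:
Step 1: enter (0,5), '.' pass, move down to (1,5)
Step 2: enter (1,5), '\' deflects down->right, move right to (1,6)
Step 3: enter (1,6), '.' pass, move right to (1,7)
Step 4: enter (1,7), '.' pass, move right to (1,8)
Step 5: at (1,8) — EXIT via right edge, pos 1
Distinct cells visited: 4 (path length 4)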